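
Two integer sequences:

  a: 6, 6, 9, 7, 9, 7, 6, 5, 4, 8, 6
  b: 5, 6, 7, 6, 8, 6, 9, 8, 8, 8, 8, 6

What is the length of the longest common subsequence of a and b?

Taking 6 [1,4], 6 [2,6], 9 [3,7], 8 [10,11], 6 [11,12] gives a common subsequence of length 5. Since dp[11][12] = 5, nothing longer is possible.

5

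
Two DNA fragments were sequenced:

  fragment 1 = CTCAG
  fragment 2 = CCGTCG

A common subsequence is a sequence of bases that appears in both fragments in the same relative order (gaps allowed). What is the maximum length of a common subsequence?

4

Let dp[i][j] be the LCS length of the first i bases of fragment 1 and the first j bases of fragment 2. dp[i][j] = dp[i-1][j-1]+1 when the i-th and j-th bases match, else max(dp[i-1][j], dp[i][j-1]).
    ·  C  C  G  T  C  G
 ·  0  0  0  0  0  0  0
 C  0  1  1  1  1  1  1
 T  0  1  1  1  2  2  2
 C  0  1  2  2  2  3  3
 A  0  1  2  2  2  3  3
 G  0  1  2  3  3  3  4
dp[5][6] = 4. One LCS (by backtracking along matches): CTCG.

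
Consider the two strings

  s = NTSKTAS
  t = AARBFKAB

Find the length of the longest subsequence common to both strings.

Match K [4,6]; then A [6,7] — 2 characters in the same relative order in both, and the DP table's final entry dp[7][8] is also 2, so no common subsequence is longer.

2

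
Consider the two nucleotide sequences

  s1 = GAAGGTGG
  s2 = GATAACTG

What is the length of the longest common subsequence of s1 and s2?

5

Let dp[i][j] be the LCS length of the first i bases of s1 and the first j bases of s2. dp[i][j] = dp[i-1][j-1]+1 when the i-th and j-th bases match, else max(dp[i-1][j], dp[i][j-1]).
    ·  G  A  T  A  A  C  T  G
 ·  0  0  0  0  0  0  0  0  0
 G  0  1  1  1  1  1  1  1  1
 A  0  1  2  2  2  2  2  2  2
 A  0  1  2  2  3  3  3  3  3
 G  0  1  2  2  3  3  3  3  4
 G  0  1  2  2  3  3  3  3  4
 T  0  1  2  3  3  3  3  4  4
 G  0  1  2  3  3  3  3  4  5
 G  0  1  2  3  3  3  3  4  5
dp[8][8] = 5. One LCS (by backtracking along matches): GAATG.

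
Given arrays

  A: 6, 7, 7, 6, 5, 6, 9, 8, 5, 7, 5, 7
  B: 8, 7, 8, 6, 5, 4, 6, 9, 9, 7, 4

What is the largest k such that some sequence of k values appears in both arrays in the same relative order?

6

Taking 7 [2,2], 6 [4,4], 5 [5,5], 6 [6,7], 9 [7,9], 7 [10,10] gives a common subsequence of length 6, and the DP table's final entry dp[12][11] is also 6, so no common subsequence is longer.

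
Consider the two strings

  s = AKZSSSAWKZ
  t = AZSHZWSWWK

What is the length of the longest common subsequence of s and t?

Let dp[i][j] be the LCS length of the first i characters of s and the first j characters of t. dp[i][j] = dp[i-1][j-1]+1 when the i-th and j-th characters match, else max(dp[i-1][j], dp[i][j-1]).
    ·  A  Z  S  H  Z  W  S  W  W  K
 ·  0  0  0  0  0  0  0  0  0  0  0
 A  0  1  1  1  1  1  1  1  1  1  1
 K  0  1  1  1  1  1  1  1  1  1  2
 Z  0  1  2  2  2  2  2  2  2  2  2
 S  0  1  2  3  3  3  3  3  3  3  3
 S  0  1  2  3  3  3  3  4  4  4  4
 S  0  1  2  3  3  3  3  4  4  4  4
 A  0  1  2  3  3  3  3  4  4  4  4
 W  0  1  2  3  3  3  4  4  5  5  5
 K  0  1  2  3  3  3  4  4  5  5  6
 Z  0  1  2  3  3  4  4  4  5  5  6
dp[10][10] = 6. One LCS (by backtracking along matches): AZSSWK.

6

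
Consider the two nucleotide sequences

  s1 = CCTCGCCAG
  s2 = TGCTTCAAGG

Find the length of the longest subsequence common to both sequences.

6

Let dp[i][j] be the LCS length of the first i bases of s1 and the first j bases of s2. dp[i][j] = dp[i-1][j-1]+1 when the i-th and j-th bases match, else max(dp[i-1][j], dp[i][j-1]).
    ·  T  G  C  T  T  C  A  A  G  G
 ·  0  0  0  0  0  0  0  0  0  0  0
 C  0  0  0  1  1  1  1  1  1  1  1
 C  0  0  0  1  1  1  2  2  2  2  2
 T  0  1  1  1  2  2  2  2  2  2  2
 C  0  1  1  2  2  2  3  3  3  3  3
 G  0  1  2  2  2  2  3  3  3  4  4
 C  0  1  2  3  3  3  3  3  3  4  4
 C  0  1  2  3  3  3  4  4  4  4  4
 A  0  1  2  3  3  3  4  5  5  5  5
 G  0  1  2  3  3  3  4  5  5  6  6
dp[9][10] = 6. One LCS (by backtracking along matches): TGCCAG.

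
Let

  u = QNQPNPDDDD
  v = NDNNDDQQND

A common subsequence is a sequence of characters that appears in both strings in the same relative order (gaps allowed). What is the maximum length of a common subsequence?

5

Pick N at u[2]=v[3]; then N at u[5]=v[4]; then D at u[7]=v[5]; then D at u[8]=v[6]; then D at u[10]=v[10]; all 5 characters appear in both, in order. Since dp[10][10] = 5, nothing longer is possible.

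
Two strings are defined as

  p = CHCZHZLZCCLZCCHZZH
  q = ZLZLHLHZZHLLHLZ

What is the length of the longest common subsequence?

8

One common subsequence of length 8: Z at p[4]=q[1], then Z at p[6]=q[3], then L at p[7]=q[4], then L at p[11]=q[6], then H at p[15]=q[7], then Z at p[16]=q[8], then Z at p[17]=q[9], then H at p[18]=q[13], and the DP table's final entry dp[18][15] is also 8, so no common subsequence is longer.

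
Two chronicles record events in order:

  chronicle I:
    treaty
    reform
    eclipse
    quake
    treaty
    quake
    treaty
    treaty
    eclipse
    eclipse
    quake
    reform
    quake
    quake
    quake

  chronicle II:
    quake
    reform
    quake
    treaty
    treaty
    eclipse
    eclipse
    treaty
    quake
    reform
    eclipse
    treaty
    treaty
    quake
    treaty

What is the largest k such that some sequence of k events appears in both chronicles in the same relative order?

Pick reform (chronicle I #2, chronicle II #2); then quake (chronicle I #6, chronicle II #3); then treaty (chronicle I #7, chronicle II #4); then treaty (chronicle I #8, chronicle II #5); then eclipse (chronicle I #9, chronicle II #6); then eclipse (chronicle I #10, chronicle II #7); then quake (chronicle I #11, chronicle II #9); then reform (chronicle I #12, chronicle II #10); then quake (chronicle I #13, chronicle II #14); all 9 events appear in both, in order. The LCS DP gives dp[15][15] = 9, so this is optimal.

9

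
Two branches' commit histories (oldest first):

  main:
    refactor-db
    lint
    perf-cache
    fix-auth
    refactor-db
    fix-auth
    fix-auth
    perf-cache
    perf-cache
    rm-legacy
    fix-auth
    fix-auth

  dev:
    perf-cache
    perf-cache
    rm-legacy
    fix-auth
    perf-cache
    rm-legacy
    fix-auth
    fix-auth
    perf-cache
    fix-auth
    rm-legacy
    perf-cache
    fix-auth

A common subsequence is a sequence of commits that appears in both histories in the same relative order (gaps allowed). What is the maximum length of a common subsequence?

7

Taking perf-cache at main[3]=dev[2], then fix-auth at main[4]=dev[4], then fix-auth at main[6]=dev[7], then fix-auth at main[7]=dev[8], then perf-cache at main[8]=dev[9], then perf-cache at main[9]=dev[12], then fix-auth at main[12]=dev[13] gives a common subsequence of length 7, and the DP table's final entry dp[12][13] is also 7, so no common subsequence is longer.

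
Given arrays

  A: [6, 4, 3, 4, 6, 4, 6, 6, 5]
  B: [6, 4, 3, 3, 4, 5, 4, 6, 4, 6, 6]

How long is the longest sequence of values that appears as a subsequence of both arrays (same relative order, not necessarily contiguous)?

Match 6 [1,1], 4 [2,2], 3 [3,4], 4 [4,7], 6 [5,8], 4 [6,9], 6 [7,10], 6 [8,11] — 8 values in the same relative order in both, and the DP table's final entry dp[9][11] is also 8, so no common subsequence is longer.

8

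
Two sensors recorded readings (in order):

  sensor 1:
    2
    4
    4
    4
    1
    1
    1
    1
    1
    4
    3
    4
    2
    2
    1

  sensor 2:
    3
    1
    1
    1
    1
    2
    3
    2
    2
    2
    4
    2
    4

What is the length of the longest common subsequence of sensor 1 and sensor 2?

Taking 1 at sensor 1[5]=sensor 2[2] → 1 at sensor 1[6]=sensor 2[3] → 1 at sensor 1[7]=sensor 2[4] → 1 at sensor 1[8]=sensor 2[5] → 3 at sensor 1[11]=sensor 2[7] → 4 at sensor 1[12]=sensor 2[11] → 2 at sensor 1[13]=sensor 2[12] gives a common subsequence of length 7. Since dp[15][13] = 7, nothing longer is possible.

7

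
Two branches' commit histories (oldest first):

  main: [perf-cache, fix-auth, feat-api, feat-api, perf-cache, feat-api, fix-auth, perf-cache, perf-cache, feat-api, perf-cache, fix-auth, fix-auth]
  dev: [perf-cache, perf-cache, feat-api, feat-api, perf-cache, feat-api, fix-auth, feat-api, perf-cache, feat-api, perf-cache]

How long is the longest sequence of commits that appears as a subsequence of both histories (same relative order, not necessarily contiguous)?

Pick perf-cache [1,2], then feat-api [3,3], then feat-api [4,4], then perf-cache [5,5], then feat-api [6,6], then fix-auth [7,7], then perf-cache [9,9], then feat-api [10,10], then perf-cache [11,11]; all 9 commits appear in both, in order. dp[13][11] = 9 confirms this is the maximum.

9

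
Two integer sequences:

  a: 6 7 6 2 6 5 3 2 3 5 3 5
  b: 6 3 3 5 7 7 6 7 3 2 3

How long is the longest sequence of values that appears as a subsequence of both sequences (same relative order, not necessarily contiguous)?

6

Let dp[i][j] be the LCS length of the first i values of a and the first j values of b. dp[i][j] = dp[i-1][j-1]+1 when the i-th and j-th values match, else max(dp[i-1][j], dp[i][j-1]).
    ·  6  3  3  5  7  7  6  7  3  2  3
 ·  0  0  0  0  0  0  0  0  0  0  0  0
 6  0  1  1  1  1  1  1  1  1  1  1  1
 7  0  1  1  1  1  2  2  2  2  2  2  2
 6  0  1  1  1  1  2  2  3  3  3  3  3
 2  0  1  1  1  1  2  2  3  3  3  4  4
 6  0  1  1  1  1  2  2  3  3  3  4  4
 5  0  1  1  1  2  2  2  3  3  3  4  4
 3  0  1  2  2  2  2  2  3  3  4  4  5
 2  0  1  2  2  2  2  2  3  3  4  5  5
 3  0  1  2  3  3  3  3  3  3  4  5  6
 5  0  1  2  3  4  4  4  4  4  4  5  6
 3  0  1  2  3  4  4  4  4  4  5  5  6
 5  0  1  2  3  4  4  4  4  4  5  5  6
dp[12][11] = 6. One LCS (by backtracking along matches): 6, 7, 6, 3, 2, 3.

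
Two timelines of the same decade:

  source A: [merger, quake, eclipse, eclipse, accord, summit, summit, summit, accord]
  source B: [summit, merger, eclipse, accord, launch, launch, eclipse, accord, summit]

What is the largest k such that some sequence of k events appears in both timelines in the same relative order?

5

Pick merger (source A #1, source B #2); then eclipse (source A #3, source B #3); then eclipse (source A #4, source B #7); then accord (source A #5, source B #8); then summit (source A #8, source B #9); all 5 events appear in both, in order. The LCS DP gives dp[9][9] = 5, so this is optimal.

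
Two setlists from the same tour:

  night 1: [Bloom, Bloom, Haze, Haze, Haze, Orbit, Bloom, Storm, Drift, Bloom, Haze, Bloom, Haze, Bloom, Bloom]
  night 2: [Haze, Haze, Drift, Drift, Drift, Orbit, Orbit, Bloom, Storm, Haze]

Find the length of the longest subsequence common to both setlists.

6

Taking Haze at night 1[3]=night 2[1] → Haze at night 1[4]=night 2[2] → Orbit at night 1[6]=night 2[7] → Bloom at night 1[7]=night 2[8] → Storm at night 1[8]=night 2[9] → Haze at night 1[13]=night 2[10] gives a common subsequence of length 6. Since dp[15][10] = 6, nothing longer is possible.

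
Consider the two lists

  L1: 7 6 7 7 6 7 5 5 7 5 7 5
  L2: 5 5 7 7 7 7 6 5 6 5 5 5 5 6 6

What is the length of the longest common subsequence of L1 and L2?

One common subsequence of length 8: 7 [1,4], then 7 [3,5], then 7 [4,6], then 6 [5,9], then 5 [7,10], then 5 [8,11], then 5 [10,12], then 5 [12,13]. dp[12][15] = 8 confirms this is the maximum.

8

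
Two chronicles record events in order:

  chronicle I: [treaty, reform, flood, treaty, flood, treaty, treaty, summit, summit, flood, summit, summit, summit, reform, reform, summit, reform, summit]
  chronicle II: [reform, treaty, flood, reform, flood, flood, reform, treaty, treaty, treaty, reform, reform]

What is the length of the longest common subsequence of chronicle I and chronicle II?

8

Match treaty (chronicle I #1, chronicle II #2), reform (chronicle I #2, chronicle II #4), flood (chronicle I #3, chronicle II #6), treaty (chronicle I #4, chronicle II #8), treaty (chronicle I #6, chronicle II #9), treaty (chronicle I #7, chronicle II #10), reform (chronicle I #15, chronicle II #11), reform (chronicle I #17, chronicle II #12) — 8 events in the same relative order in both. dp[18][12] = 8 confirms this is the maximum.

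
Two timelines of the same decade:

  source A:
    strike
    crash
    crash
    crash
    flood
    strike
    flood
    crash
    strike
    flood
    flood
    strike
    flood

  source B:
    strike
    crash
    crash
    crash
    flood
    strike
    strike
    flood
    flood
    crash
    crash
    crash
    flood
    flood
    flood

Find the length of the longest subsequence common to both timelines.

11

One common subsequence of length 11: strike [1,1], crash [2,2], crash [3,3], crash [4,4], flood [5,5], strike [6,7], flood [7,9], crash [8,12], flood [10,13], flood [11,14], flood [13,15]. Since dp[13][15] = 11, nothing longer is possible.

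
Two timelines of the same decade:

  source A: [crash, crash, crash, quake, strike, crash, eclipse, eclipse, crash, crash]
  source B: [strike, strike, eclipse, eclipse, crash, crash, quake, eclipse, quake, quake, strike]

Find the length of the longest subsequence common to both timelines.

Match strike at source A[5]=source B[2]; then eclipse at source A[7]=source B[3]; then eclipse at source A[8]=source B[4]; then crash at source A[9]=source B[5]; then crash at source A[10]=source B[6] — 5 events in the same relative order in both, and the DP table's final entry dp[10][11] is also 5, so no common subsequence is longer.

5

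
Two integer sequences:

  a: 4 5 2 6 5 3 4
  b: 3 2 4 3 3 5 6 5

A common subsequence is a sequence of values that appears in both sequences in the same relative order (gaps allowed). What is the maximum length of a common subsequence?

Let dp[i][j] be the LCS length of the first i values of a and the first j values of b. dp[i][j] = dp[i-1][j-1]+1 when the i-th and j-th values match, else max(dp[i-1][j], dp[i][j-1]).
    ·  3  2  4  3  3  5  6  5
 ·  0  0  0  0  0  0  0  0  0
 4  0  0  0  1  1  1  1  1  1
 5  0  0  0  1  1  1  2  2  2
 2  0  0  1  1  1  1  2  2  2
 6  0  0  1  1  1  1  2  3  3
 5  0  0  1  1  1  1  2  3  4
 3  0  1  1  1  2  2  2  3  4
 4  0  1  1  2  2  2  2  3  4
dp[7][8] = 4. One LCS (by backtracking along matches): 4, 5, 6, 5.

4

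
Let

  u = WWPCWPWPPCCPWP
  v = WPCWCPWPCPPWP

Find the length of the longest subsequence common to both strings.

11

Match W [2,1] → P [3,2] → C [4,3] → W [5,4] → P [6,6] → W [7,7] → P [8,8] → P [9,10] → P [12,11] → W [13,12] → P [14,13] — 11 characters in the same relative order in both. Since dp[14][13] = 11, nothing longer is possible.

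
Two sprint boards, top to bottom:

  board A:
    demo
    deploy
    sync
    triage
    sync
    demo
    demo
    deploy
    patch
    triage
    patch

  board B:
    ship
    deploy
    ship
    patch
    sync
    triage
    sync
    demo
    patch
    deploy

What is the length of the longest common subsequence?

6

Pick deploy (board A #2, board B #2), sync (board A #3, board B #5), triage (board A #4, board B #6), sync (board A #5, board B #7), demo (board A #6, board B #8), deploy (board A #8, board B #10); all 6 tasks appear in both, in order. Since dp[11][10] = 6, nothing longer is possible.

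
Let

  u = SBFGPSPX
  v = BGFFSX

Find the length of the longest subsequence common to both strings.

4

Taking B (u #2, v #1) → F (u #3, v #4) → S (u #6, v #5) → X (u #8, v #6) gives a common subsequence of length 4, and the DP table's final entry dp[8][6] is also 4, so no common subsequence is longer.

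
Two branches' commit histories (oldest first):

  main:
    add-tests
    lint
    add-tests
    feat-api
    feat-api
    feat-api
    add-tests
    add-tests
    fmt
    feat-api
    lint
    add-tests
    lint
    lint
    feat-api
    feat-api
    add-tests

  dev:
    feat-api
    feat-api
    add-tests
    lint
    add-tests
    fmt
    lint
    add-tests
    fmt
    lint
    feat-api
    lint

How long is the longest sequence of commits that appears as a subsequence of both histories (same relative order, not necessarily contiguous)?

9

One common subsequence of length 9: feat-api [5,1] → feat-api [6,2] → add-tests [7,3] → add-tests [8,5] → fmt [9,6] → lint [11,7] → add-tests [12,8] → lint [13,10] → lint [14,12]. dp[17][12] = 9 confirms this is the maximum.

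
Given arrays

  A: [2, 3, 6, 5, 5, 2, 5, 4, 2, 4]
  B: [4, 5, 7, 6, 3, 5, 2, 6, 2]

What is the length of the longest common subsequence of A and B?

Match 3 at A[2]=B[5], 5 at A[5]=B[6], 2 at A[6]=B[7], 2 at A[9]=B[9] — 4 values in the same relative order in both, and the DP table's final entry dp[10][9] is also 4, so no common subsequence is longer.

4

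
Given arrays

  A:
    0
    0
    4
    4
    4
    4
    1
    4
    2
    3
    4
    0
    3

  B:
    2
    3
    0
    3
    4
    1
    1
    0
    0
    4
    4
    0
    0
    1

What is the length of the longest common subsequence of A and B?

6

Taking 0 (A #1, B #3), then 4 (A #3, B #5), then 1 (A #7, B #7), then 4 (A #8, B #10), then 4 (A #11, B #11), then 0 (A #12, B #13) gives a common subsequence of length 6, and the DP table's final entry dp[13][14] is also 6, so no common subsequence is longer.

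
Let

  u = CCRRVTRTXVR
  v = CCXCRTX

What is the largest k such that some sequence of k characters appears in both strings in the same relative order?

5

Let dp[i][j] be the LCS length of the first i characters of u and the first j characters of v. dp[i][j] = dp[i-1][j-1]+1 when the i-th and j-th characters match, else max(dp[i-1][j], dp[i][j-1]).
    ·  C  C  X  C  R  T  X
 ·  0  0  0  0  0  0  0  0
 C  0  1  1  1  1  1  1  1
 C  0  1  2  2  2  2  2  2
 R  0  1  2  2  2  3  3  3
 R  0  1  2  2  2  3  3  3
 V  0  1  2  2  2  3  3  3
 T  0  1  2  2  2  3  4  4
 R  0  1  2  2  2  3  4  4
 T  0  1  2  2  2  3  4  4
 X  0  1  2  3  3  3  4  5
 V  0  1  2  3  3  3  4  5
 R  0  1  2  3  3  4  4  5
dp[11][7] = 5. One LCS (by backtracking along matches): CCRTX.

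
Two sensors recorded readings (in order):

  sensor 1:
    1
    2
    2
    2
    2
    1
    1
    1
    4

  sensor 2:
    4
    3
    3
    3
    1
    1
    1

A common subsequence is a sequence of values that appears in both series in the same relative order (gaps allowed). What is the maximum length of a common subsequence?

3

Let dp[i][j] be the LCS length of the first i values of sensor 1 and the first j values of sensor 2. dp[i][j] = dp[i-1][j-1]+1 when the i-th and j-th values match, else max(dp[i-1][j], dp[i][j-1]).
    ·  4  3  3  3  1  1  1
 ·  0  0  0  0  0  0  0  0
 1  0  0  0  0  0  1  1  1
 2  0  0  0  0  0  1  1  1
 2  0  0  0  0  0  1  1  1
 2  0  0  0  0  0  1  1  1
 2  0  0  0  0  0  1  1  1
 1  0  0  0  0  0  1  2  2
 1  0  0  0  0  0  1  2  3
 1  0  0  0  0  0  1  2  3
 4  0  1  1  1  1  1  2  3
dp[9][7] = 3. One LCS (by backtracking along matches): 1, 1, 1.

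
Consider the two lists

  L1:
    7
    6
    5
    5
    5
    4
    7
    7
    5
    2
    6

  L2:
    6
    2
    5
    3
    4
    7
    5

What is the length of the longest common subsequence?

5

Let dp[i][j] be the LCS length of the first i values of L1 and the first j values of L2. dp[i][j] = dp[i-1][j-1]+1 when the i-th and j-th values match, else max(dp[i-1][j], dp[i][j-1]).
    ·  6  2  5  3  4  7  5
 ·  0  0  0  0  0  0  0  0
 7  0  0  0  0  0  0  1  1
 6  0  1  1  1  1  1  1  1
 5  0  1  1  2  2  2  2  2
 5  0  1  1  2  2  2  2  3
 5  0  1  1  2  2  2  2  3
 4  0  1  1  2  2  3  3  3
 7  0  1  1  2  2  3  4  4
 7  0  1  1  2  2  3  4  4
 5  0  1  1  2  2  3  4  5
 2  0  1  2  2  2  3  4  5
 6  0  1  2  2  2  3  4  5
dp[11][7] = 5. One LCS (by backtracking along matches): 6, 5, 4, 7, 5.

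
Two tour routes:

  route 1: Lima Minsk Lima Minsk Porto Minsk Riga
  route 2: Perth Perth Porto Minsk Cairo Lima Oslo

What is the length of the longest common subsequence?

Match Minsk at route 1[2]=route 2[4], Lima at route 1[3]=route 2[6] — 2 stops in the same relative order in both, and the DP table's final entry dp[7][7] is also 2, so no common subsequence is longer.

2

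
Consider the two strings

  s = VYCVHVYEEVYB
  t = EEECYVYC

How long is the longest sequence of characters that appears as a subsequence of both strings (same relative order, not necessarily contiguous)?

4

Taking C [3,4], then Y [7,5], then V [10,6], then Y [11,7] gives a common subsequence of length 4. dp[12][8] = 4 confirms this is the maximum.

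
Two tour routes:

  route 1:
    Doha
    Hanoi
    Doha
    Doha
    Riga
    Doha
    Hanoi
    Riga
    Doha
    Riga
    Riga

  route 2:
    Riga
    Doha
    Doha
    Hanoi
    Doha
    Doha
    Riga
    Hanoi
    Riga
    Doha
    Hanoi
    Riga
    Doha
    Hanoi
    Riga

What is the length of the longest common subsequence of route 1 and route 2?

10

One common subsequence of length 10: Doha [1,3], then Hanoi [2,4], then Doha [3,5], then Doha [4,6], then Riga [5,9], then Doha [6,10], then Hanoi [7,11], then Riga [8,12], then Doha [9,13], then Riga [11,15]. Since dp[11][15] = 10, nothing longer is possible.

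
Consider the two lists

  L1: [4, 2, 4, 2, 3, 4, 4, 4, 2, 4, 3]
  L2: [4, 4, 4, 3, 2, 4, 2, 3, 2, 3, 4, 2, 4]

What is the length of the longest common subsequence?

Pick 4 [1,3] → 2 [2,5] → 4 [3,6] → 2 [4,9] → 3 [5,10] → 4 [8,11] → 2 [9,12] → 4 [10,13]; all 8 values appear in both, in order. dp[11][13] = 8 confirms this is the maximum.

8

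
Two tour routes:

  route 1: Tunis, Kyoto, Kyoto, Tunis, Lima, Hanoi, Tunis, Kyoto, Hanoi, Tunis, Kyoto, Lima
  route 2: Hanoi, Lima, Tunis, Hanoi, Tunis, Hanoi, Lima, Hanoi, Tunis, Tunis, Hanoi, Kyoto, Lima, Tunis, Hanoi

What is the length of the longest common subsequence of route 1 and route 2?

One common subsequence of length 8: Tunis (route 1 #1, route 2 #3) → Tunis (route 1 #4, route 2 #5) → Lima (route 1 #5, route 2 #7) → Hanoi (route 1 #6, route 2 #8) → Tunis (route 1 #7, route 2 #10) → Hanoi (route 1 #9, route 2 #11) → Kyoto (route 1 #11, route 2 #12) → Lima (route 1 #12, route 2 #13). Since dp[12][15] = 8, nothing longer is possible.

8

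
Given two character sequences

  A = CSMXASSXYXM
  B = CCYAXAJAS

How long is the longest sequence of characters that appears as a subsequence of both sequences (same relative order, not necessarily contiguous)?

4

Let dp[i][j] be the LCS length of the first i characters of A and the first j characters of B. dp[i][j] = dp[i-1][j-1]+1 when the i-th and j-th characters match, else max(dp[i-1][j], dp[i][j-1]).
    ·  C  C  Y  A  X  A  J  A  S
 ·  0  0  0  0  0  0  0  0  0  0
 C  0  1  1  1  1  1  1  1  1  1
 S  0  1  1  1  1  1  1  1  1  2
 M  0  1  1  1  1  1  1  1  1  2
 X  0  1  1  1  1  2  2  2  2  2
 A  0  1  1  1  2  2  3  3  3  3
 S  0  1  1  1  2  2  3  3  3  4
 S  0  1  1  1  2  2  3  3  3  4
 X  0  1  1  1  2  3  3  3  3  4
 Y  0  1  1  2  2  3  3  3  3  4
 X  0  1  1  2  2  3  3  3  3  4
 M  0  1  1  2  2  3  3  3  3  4
dp[11][9] = 4. One LCS (by backtracking along matches): CXAS.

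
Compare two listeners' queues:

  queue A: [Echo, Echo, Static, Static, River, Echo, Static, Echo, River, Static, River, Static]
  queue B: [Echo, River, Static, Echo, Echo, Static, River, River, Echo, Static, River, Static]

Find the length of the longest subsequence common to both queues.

8

Taking Echo [1,4], then Echo [2,5], then Static [3,6], then River [5,8], then Echo [8,9], then Static [10,10], then River [11,11], then Static [12,12] gives a common subsequence of length 8. The LCS DP gives dp[12][12] = 8, so this is optimal.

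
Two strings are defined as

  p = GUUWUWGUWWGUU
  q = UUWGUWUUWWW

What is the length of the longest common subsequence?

8

Let dp[i][j] be the LCS length of the first i characters of p and the first j characters of q. dp[i][j] = dp[i-1][j-1]+1 when the i-th and j-th characters match, else max(dp[i-1][j], dp[i][j-1]).
    ·  U  U  W  G  U  W  U  U  W  W  W
 ·  0  0  0  0  0  0  0  0  0  0  0  0
 G  0  0  0  0  1  1  1  1  1  1  1  1
 U  0  1  1  1  1  2  2  2  2  2  2  2
 U  0  1  2  2  2  2  2  3  3  3  3  3
 W  0  1  2  3  3  3  3  3  3  4  4  4
 U  0  1  2  3  3  4  4  4  4  4  4  4
 W  0  1  2  3  3  4  5  5  5  5  5  5
 G  0  1  2  3  4  4  5  5  5  5  5  5
 U  0  1  2  3  4  5  5  6  6  6  6  6
 W  0  1  2  3  4  5  6  6  6  7  7  7
 W  0  1  2  3  4  5  6  6  6  7  8  8
 G  0  1  2  3  4  5  6  6  6  7  8  8
 U  0  1  2  3  4  5  6  7  7  7  8  8
 U  0  1  2  3  4  5  6  7  8  8  8  8
dp[13][11] = 8. One LCS (by backtracking along matches): UUWUWUWW.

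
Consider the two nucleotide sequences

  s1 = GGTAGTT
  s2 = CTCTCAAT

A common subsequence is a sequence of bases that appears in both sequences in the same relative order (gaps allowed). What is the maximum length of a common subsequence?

3

Let dp[i][j] be the LCS length of the first i bases of s1 and the first j bases of s2. dp[i][j] = dp[i-1][j-1]+1 when the i-th and j-th bases match, else max(dp[i-1][j], dp[i][j-1]).
    ·  C  T  C  T  C  A  A  T
 ·  0  0  0  0  0  0  0  0  0
 G  0  0  0  0  0  0  0  0  0
 G  0  0  0  0  0  0  0  0  0
 T  0  0  1  1  1  1  1  1  1
 A  0  0  1  1  1  1  2  2  2
 G  0  0  1  1  1  1  2  2  2
 T  0  0  1  1  2  2  2  2  3
 T  0  0  1  1  2  2  2  2  3
dp[7][8] = 3. One LCS (by backtracking along matches): TAT.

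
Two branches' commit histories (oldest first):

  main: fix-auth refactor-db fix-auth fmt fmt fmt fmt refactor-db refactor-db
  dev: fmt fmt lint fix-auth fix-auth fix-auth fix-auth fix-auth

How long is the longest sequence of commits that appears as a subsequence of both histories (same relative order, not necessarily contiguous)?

2

One common subsequence of length 2: fix-auth (main #1, dev #7), fix-auth (main #3, dev #8). The LCS DP gives dp[9][8] = 2, so this is optimal.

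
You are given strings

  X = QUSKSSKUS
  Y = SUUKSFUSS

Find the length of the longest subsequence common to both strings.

Taking U (X #2, Y #3) → K (X #4, Y #4) → S (X #5, Y #5) → S (X #6, Y #8) → S (X #9, Y #9) gives a common subsequence of length 5. Since dp[9][9] = 5, nothing longer is possible.

5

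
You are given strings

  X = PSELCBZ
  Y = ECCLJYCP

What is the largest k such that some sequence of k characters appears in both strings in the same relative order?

3

One common subsequence of length 3: E [3,1], L [4,4], C [5,7]. The LCS DP gives dp[7][8] = 3, so this is optimal.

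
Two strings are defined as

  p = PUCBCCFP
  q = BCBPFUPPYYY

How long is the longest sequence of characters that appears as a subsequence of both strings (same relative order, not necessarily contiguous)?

4

One common subsequence of length 4: C [3,2]; then B [4,3]; then F [7,5]; then P [8,8]. The LCS DP gives dp[8][11] = 4, so this is optimal.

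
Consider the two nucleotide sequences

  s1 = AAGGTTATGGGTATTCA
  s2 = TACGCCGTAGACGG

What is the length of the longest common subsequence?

One common subsequence of length 8: A at s1[1]=s2[2], G at s1[3]=s2[4], G at s1[4]=s2[7], T at s1[6]=s2[8], A at s1[7]=s2[9], G at s1[9]=s2[10], G at s1[10]=s2[13], G at s1[11]=s2[14]. Since dp[17][14] = 8, nothing longer is possible.

8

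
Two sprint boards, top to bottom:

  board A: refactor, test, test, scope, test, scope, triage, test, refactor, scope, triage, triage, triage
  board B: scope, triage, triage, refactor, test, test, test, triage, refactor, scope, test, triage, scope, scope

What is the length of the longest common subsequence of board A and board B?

Pick refactor at board A[1]=board B[4], then test at board A[2]=board B[5], then test at board A[3]=board B[6], then test at board A[5]=board B[7], then triage at board A[7]=board B[8], then refactor at board A[9]=board B[9], then scope at board A[10]=board B[10], then triage at board A[11]=board B[12]; all 8 tasks appear in both, in order. dp[13][14] = 8 confirms this is the maximum.

8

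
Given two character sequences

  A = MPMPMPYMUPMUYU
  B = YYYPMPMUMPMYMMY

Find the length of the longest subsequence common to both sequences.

9

Taking M (A #1, B #5) → P (A #2, B #6) → M (A #3, B #9) → P (A #4, B #10) → M (A #5, B #11) → Y (A #7, B #12) → M (A #8, B #13) → M (A #11, B #14) → Y (A #13, B #15) gives a common subsequence of length 9, and the DP table's final entry dp[14][15] is also 9, so no common subsequence is longer.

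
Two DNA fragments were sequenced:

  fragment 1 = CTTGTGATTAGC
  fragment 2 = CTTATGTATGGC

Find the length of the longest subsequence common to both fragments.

Let dp[i][j] be the LCS length of the first i bases of fragment 1 and the first j bases of fragment 2. dp[i][j] = dp[i-1][j-1]+1 when the i-th and j-th bases match, else max(dp[i-1][j], dp[i][j-1]).
    ·  C  T  T  A  T  G  T  A  T  G  G  C
 ·  0  0  0  0  0  0  0  0  0  0  0  0  0
 C  0  1  1  1  1  1  1  1  1  1  1  1  1
 T  0  1  2  2  2  2  2  2  2  2  2  2  2
 T  0  1  2  3  3  3  3  3  3  3  3  3  3
 G  0  1  2  3  3  3  4  4  4  4  4  4  4
 T  0  1  2  3  3  4  4  5  5  5  5  5  5
 G  0  1  2  3  3  4  5  5  5  5  6  6  6
 A  0  1  2  3  4  4  5  5  6  6  6  6  6
 T  0  1  2  3  4  5  5  6  6  7  7  7  7
 T  0  1  2  3  4  5  5  6  6  7  7  7  7
 A  0  1  2  3  4  5  5  6  7  7  7  7  7
 G  0  1  2  3  4  5  6  6  7  7  8  8  8
 C  0  1  2  3  4  5  6  6  7  7  8  8  9
dp[12][12] = 9. One LCS (by backtracking along matches): CTTGTATGC.

9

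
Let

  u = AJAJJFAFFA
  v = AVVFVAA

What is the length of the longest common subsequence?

4

Let dp[i][j] be the LCS length of the first i characters of u and the first j characters of v. dp[i][j] = dp[i-1][j-1]+1 when the i-th and j-th characters match, else max(dp[i-1][j], dp[i][j-1]).
    ·  A  V  V  F  V  A  A
 ·  0  0  0  0  0  0  0  0
 A  0  1  1  1  1  1  1  1
 J  0  1  1  1  1  1  1  1
 A  0  1  1  1  1  1  2  2
 J  0  1  1  1  1  1  2  2
 J  0  1  1  1  1  1  2  2
 F  0  1  1  1  2  2  2  2
 A  0  1  1  1  2  2  3  3
 F  0  1  1  1  2  2  3  3
 F  0  1  1  1  2  2  3  3
 A  0  1  1  1  2  2  3  4
dp[10][7] = 4. One LCS (by backtracking along matches): AFAA.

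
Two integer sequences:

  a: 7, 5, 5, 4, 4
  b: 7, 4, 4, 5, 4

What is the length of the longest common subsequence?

Let dp[i][j] be the LCS length of the first i values of a and the first j values of b. dp[i][j] = dp[i-1][j-1]+1 when the i-th and j-th values match, else max(dp[i-1][j], dp[i][j-1]).
    ·  7  4  4  5  4
 ·  0  0  0  0  0  0
 7  0  1  1  1  1  1
 5  0  1  1  1  2  2
 5  0  1  1  1  2  2
 4  0  1  2  2  2  3
 4  0  1  2  3  3  3
dp[5][5] = 3. One LCS (by backtracking along matches): 7, 5, 4.

3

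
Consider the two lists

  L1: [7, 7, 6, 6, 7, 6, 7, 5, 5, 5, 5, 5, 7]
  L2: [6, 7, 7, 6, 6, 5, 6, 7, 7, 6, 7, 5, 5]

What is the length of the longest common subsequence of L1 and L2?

9

Pick 7 at L1[1]=L2[2] → 7 at L1[2]=L2[3] → 6 at L1[3]=L2[5] → 6 at L1[4]=L2[7] → 7 at L1[5]=L2[9] → 6 at L1[6]=L2[10] → 7 at L1[7]=L2[11] → 5 at L1[11]=L2[12] → 5 at L1[12]=L2[13]; all 9 values appear in both, in order. The LCS DP gives dp[13][13] = 9, so this is optimal.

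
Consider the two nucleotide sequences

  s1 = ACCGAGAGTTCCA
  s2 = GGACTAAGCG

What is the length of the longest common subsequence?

Match A at s1[1]=s2[3], then C at s1[2]=s2[4], then A at s1[5]=s2[6], then A at s1[7]=s2[7], then G at s1[8]=s2[8], then C at s1[11]=s2[9] — 6 bases in the same relative order in both, and the DP table's final entry dp[13][10] is also 6, so no common subsequence is longer.

6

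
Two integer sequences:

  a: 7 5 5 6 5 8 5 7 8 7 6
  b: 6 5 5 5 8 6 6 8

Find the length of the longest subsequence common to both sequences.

5

Let dp[i][j] be the LCS length of the first i values of a and the first j values of b. dp[i][j] = dp[i-1][j-1]+1 when the i-th and j-th values match, else max(dp[i-1][j], dp[i][j-1]).
    ·  6  5  5  5  8  6  6  8
 ·  0  0  0  0  0  0  0  0  0
 7  0  0  0  0  0  0  0  0  0
 5  0  0  1  1  1  1  1  1  1
 5  0  0  1  2  2  2  2  2  2
 6  0  1  1  2  2  2  3  3  3
 5  0  1  2  2  3  3  3  3  3
 8  0  1  2  2  3  4  4  4  4
 5  0  1  2  3  3  4  4  4  4
 7  0  1  2  3  3  4  4  4  4
 8  0  1  2  3  3  4  4  4  5
 7  0  1  2  3  3  4  4  4  5
 6  0  1  2  3  3  4  5  5  5
dp[11][8] = 5. One LCS (by backtracking along matches): 5, 5, 5, 8, 8.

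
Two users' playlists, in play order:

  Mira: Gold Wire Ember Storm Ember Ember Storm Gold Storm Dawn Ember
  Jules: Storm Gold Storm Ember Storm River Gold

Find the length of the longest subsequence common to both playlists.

One common subsequence of length 5: Gold at Mira[1]=Jules[2], then Storm at Mira[4]=Jules[3], then Ember at Mira[6]=Jules[4], then Storm at Mira[7]=Jules[5], then Gold at Mira[8]=Jules[7]. Since dp[11][7] = 5, nothing longer is possible.

5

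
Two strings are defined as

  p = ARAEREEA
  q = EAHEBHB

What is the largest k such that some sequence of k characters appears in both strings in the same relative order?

2

Taking A at p[1]=q[2], then E at p[4]=q[4] gives a common subsequence of length 2. The LCS DP gives dp[8][7] = 2, so this is optimal.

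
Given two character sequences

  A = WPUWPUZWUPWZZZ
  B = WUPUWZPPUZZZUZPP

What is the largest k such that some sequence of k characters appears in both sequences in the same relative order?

Pick W (A #1, B #1) → P (A #2, B #3) → U (A #3, B #4) → W (A #4, B #5) → P (A #5, B #8) → U (A #6, B #9) → Z (A #7, B #10) → Z (A #12, B #11) → Z (A #13, B #12) → Z (A #14, B #14); all 10 characters appear in both, in order. Since dp[14][16] = 10, nothing longer is possible.

10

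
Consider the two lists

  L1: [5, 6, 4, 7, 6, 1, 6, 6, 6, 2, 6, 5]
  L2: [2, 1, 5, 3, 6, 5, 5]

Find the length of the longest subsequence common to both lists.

Let dp[i][j] be the LCS length of the first i values of L1 and the first j values of L2. dp[i][j] = dp[i-1][j-1]+1 when the i-th and j-th values match, else max(dp[i-1][j], dp[i][j-1]).
    ·  2  1  5  3  6  5  5
 ·  0  0  0  0  0  0  0  0
 5  0  0  0  1  1  1  1  1
 6  0  0  0  1  1  2  2  2
 4  0  0  0  1  1  2  2  2
 7  0  0  0  1  1  2  2  2
 6  0  0  0  1  1  2  2  2
 1  0  0  1  1  1  2  2  2
 6  0  0  1  1  1  2  2  2
 6  0  0  1  1  1  2  2  2
 6  0  0  1  1  1  2  2  2
 2  0  1  1  1  1  2  2  2
 6  0  1  1  1  1  2  2  2
 5  0  1  1  2  2  2  3  3
dp[12][7] = 3. One LCS (by backtracking along matches): 5, 6, 5.

3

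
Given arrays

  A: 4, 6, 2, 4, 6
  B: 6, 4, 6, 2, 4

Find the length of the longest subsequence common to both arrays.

4

One common subsequence of length 4: 4 at A[1]=B[2] → 6 at A[2]=B[3] → 2 at A[3]=B[4] → 4 at A[4]=B[5]. Since dp[5][5] = 4, nothing longer is possible.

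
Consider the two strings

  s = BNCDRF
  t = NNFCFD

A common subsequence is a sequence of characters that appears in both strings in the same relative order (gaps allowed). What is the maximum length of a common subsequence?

3

Let dp[i][j] be the LCS length of the first i characters of s and the first j characters of t. dp[i][j] = dp[i-1][j-1]+1 when the i-th and j-th characters match, else max(dp[i-1][j], dp[i][j-1]).
    ·  N  N  F  C  F  D
 ·  0  0  0  0  0  0  0
 B  0  0  0  0  0  0  0
 N  0  1  1  1  1  1  1
 C  0  1  1  1  2  2  2
 D  0  1  1  1  2  2  3
 R  0  1  1  1  2  2  3
 F  0  1  1  2  2  3  3
dp[6][6] = 3. One LCS (by backtracking along matches): NCD.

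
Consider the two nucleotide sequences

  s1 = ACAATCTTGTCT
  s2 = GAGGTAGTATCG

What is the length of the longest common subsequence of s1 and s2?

6

Let dp[i][j] be the LCS length of the first i bases of s1 and the first j bases of s2. dp[i][j] = dp[i-1][j-1]+1 when the i-th and j-th bases match, else max(dp[i-1][j], dp[i][j-1]).
    ·  G  A  G  G  T  A  G  T  A  T  C  G
 ·  0  0  0  0  0  0  0  0  0  0  0  0  0
 A  0  0  1  1  1  1  1  1  1  1  1  1  1
 C  0  0  1  1  1  1  1  1  1  1  1  2  2
 A  0  0  1  1  1  1  2  2  2  2  2  2  2
 A  0  0  1  1  1  1  2  2  2  3  3  3  3
 T  0  0  1  1  1  2  2  2  3  3  4  4  4
 C  0  0  1  1  1  2  2  2  3  3  4  5  5
 T  0  0  1  1  1  2  2  2  3  3  4  5  5
 T  0  0  1  1  1  2  2  2  3  3  4  5  5
 G  0  1  1  2  2  2  2  3  3  3  4  5  6
 T  0  1  1  2  2  3  3  3  4  4  4  5  6
 C  0  1  1  2  2  3  3  3  4  4  4  5  6
 T  0  1  1  2  2  3  3  3  4  4  5  5  6
dp[12][12] = 6. One LCS (by backtracking along matches): AAATCG.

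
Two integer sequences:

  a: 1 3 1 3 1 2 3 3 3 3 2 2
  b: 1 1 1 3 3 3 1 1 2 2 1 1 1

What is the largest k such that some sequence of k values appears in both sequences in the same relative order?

Taking 1 at a[1]=b[1] → 1 at a[3]=b[2] → 1 at a[5]=b[3] → 3 at a[7]=b[4] → 3 at a[8]=b[5] → 3 at a[9]=b[6] → 2 at a[11]=b[9] → 2 at a[12]=b[10] gives a common subsequence of length 8. Since dp[12][13] = 8, nothing longer is possible.

8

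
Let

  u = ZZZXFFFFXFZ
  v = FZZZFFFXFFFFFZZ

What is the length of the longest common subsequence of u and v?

10

Match Z (u #1, v #2) → Z (u #2, v #3) → Z (u #3, v #4) → X (u #4, v #8) → F (u #5, v #9) → F (u #6, v #10) → F (u #7, v #11) → F (u #8, v #12) → F (u #10, v #13) → Z (u #11, v #15) — 10 characters in the same relative order in both. The LCS DP gives dp[11][15] = 10, so this is optimal.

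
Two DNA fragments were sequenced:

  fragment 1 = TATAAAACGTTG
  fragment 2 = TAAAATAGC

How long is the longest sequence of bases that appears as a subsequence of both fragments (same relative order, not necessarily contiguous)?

Pick T (fragment 1 #1, fragment 2 #1); then A (fragment 1 #2, fragment 2 #2); then A (fragment 1 #4, fragment 2 #3); then A (fragment 1 #5, fragment 2 #4); then A (fragment 1 #6, fragment 2 #5); then A (fragment 1 #7, fragment 2 #7); then C (fragment 1 #8, fragment 2 #9); all 7 bases appear in both, in order. Since dp[12][9] = 7, nothing longer is possible.

7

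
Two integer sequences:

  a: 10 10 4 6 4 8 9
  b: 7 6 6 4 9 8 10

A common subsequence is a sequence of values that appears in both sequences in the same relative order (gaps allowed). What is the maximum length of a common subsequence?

Let dp[i][j] be the LCS length of the first i values of a and the first j values of b. dp[i][j] = dp[i-1][j-1]+1 when the i-th and j-th values match, else max(dp[i-1][j], dp[i][j-1]).
    ·  7  6  6  4  9  8 10
 ·  0  0  0  0  0  0  0  0
10  0  0  0  0  0  0  0  1
10  0  0  0  0  0  0  0  1
 4  0  0  0  0  1  1  1  1
 6  0  0  1  1  1  1  1  1
 4  0  0  1  1  2  2  2  2
 8  0  0  1  1  2  2  3  3
 9  0  0  1  1  2  3  3  3
dp[7][7] = 3. One LCS (by backtracking along matches): 6, 4, 8.

3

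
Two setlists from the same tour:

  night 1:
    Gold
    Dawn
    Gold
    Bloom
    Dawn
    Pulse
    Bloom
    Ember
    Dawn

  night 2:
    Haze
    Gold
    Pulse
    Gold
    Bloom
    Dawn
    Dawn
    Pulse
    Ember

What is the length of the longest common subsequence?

6

One common subsequence of length 6: Gold (night 1 #1, night 2 #2) → Gold (night 1 #3, night 2 #4) → Bloom (night 1 #4, night 2 #5) → Dawn (night 1 #5, night 2 #7) → Pulse (night 1 #6, night 2 #8) → Ember (night 1 #8, night 2 #9), and the DP table's final entry dp[9][9] is also 6, so no common subsequence is longer.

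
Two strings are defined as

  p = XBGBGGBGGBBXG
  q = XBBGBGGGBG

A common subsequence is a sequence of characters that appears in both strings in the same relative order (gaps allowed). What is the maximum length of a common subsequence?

9

Let dp[i][j] be the LCS length of the first i characters of p and the first j characters of q. dp[i][j] = dp[i-1][j-1]+1 when the i-th and j-th characters match, else max(dp[i-1][j], dp[i][j-1]).
    ·  X  B  B  G  B  G  G  G  B  G
 ·  0  0  0  0  0  0  0  0  0  0  0
 X  0  1  1  1  1  1  1  1  1  1  1
 B  0  1  2  2  2  2  2  2  2  2  2
 G  0  1  2  2  3  3  3  3  3  3  3
 B  0  1  2  3  3  4  4  4  4  4  4
 G  0  1  2  3  4  4  5  5  5  5  5
 G  0  1  2  3  4  4  5  6  6  6  6
 B  0  1  2  3  4  5  5  6  6  7  7
 G  0  1  2  3  4  5  6  6  7  7  8
 G  0  1  2  3  4  5  6  7  7  7  8
 B  0  1  2  3  4  5  6  7  7  8  8
 B  0  1  2  3  4  5  6  7  7  8  8
 X  0  1  2  3  4  5  6  7  7  8  8
 G  0  1  2  3  4  5  6  7  8  8  9
dp[13][10] = 9. One LCS (by backtracking along matches): XBGBGGGBG.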